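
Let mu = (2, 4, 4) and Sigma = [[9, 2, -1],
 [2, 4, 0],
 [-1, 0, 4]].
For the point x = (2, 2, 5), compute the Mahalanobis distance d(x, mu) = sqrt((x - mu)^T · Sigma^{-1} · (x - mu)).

Step 1 — centre the observation: (x - mu) = (0, -2, 1).

Step 2 — invert Sigma (cofactor / det for 3×3, or solve directly):
  Sigma^{-1} = [[0.129, -0.0645, 0.0323],
 [-0.0645, 0.2823, -0.0161],
 [0.0323, -0.0161, 0.2581]].

Step 3 — form the quadratic (x - mu)^T · Sigma^{-1} · (x - mu):
  Sigma^{-1} · (x - mu) = (0.1613, -0.5806, 0.2903).
  (x - mu)^T · [Sigma^{-1} · (x - mu)] = (0)·(0.1613) + (-2)·(-0.5806) + (1)·(0.2903) = 1.4516.

Step 4 — take square root: d = √(1.4516) ≈ 1.2048.

d(x, mu) = √(1.4516) ≈ 1.2048


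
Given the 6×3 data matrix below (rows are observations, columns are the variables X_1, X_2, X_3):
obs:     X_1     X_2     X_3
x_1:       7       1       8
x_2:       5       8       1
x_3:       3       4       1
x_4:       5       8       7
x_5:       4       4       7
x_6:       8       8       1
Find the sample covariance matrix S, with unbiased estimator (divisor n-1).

Step 1 — column means:
  mean(X_1) = (7 + 5 + 3 + 5 + 4 + 8) / 6 = 32/6 = 5.3333
  mean(X_2) = (1 + 8 + 4 + 8 + 4 + 8) / 6 = 33/6 = 5.5
  mean(X_3) = (8 + 1 + 1 + 7 + 7 + 1) / 6 = 25/6 = 4.1667

Step 2 — sample covariance S[i,j] = (1/(n-1)) · Σ_k (x_{k,i} - mean_i) · (x_{k,j} - mean_j), with n-1 = 5.
  S[X_1,X_1] = ((1.6667)·(1.6667) + (-0.3333)·(-0.3333) + (-2.3333)·(-2.3333) + (-0.3333)·(-0.3333) + (-1.3333)·(-1.3333) + (2.6667)·(2.6667)) / 5 = 17.3333/5 = 3.4667
  S[X_1,X_2] = ((1.6667)·(-4.5) + (-0.3333)·(2.5) + (-2.3333)·(-1.5) + (-0.3333)·(2.5) + (-1.3333)·(-1.5) + (2.6667)·(2.5)) / 5 = 3/5 = 0.6
  S[X_1,X_3] = ((1.6667)·(3.8333) + (-0.3333)·(-3.1667) + (-2.3333)·(-3.1667) + (-0.3333)·(2.8333) + (-1.3333)·(2.8333) + (2.6667)·(-3.1667)) / 5 = 1.6667/5 = 0.3333
  S[X_2,X_2] = ((-4.5)·(-4.5) + (2.5)·(2.5) + (-1.5)·(-1.5) + (2.5)·(2.5) + (-1.5)·(-1.5) + (2.5)·(2.5)) / 5 = 43.5/5 = 8.7
  S[X_2,X_3] = ((-4.5)·(3.8333) + (2.5)·(-3.1667) + (-1.5)·(-3.1667) + (2.5)·(2.8333) + (-1.5)·(2.8333) + (2.5)·(-3.1667)) / 5 = -25.5/5 = -5.1
  S[X_3,X_3] = ((3.8333)·(3.8333) + (-3.1667)·(-3.1667) + (-3.1667)·(-3.1667) + (2.8333)·(2.8333) + (2.8333)·(2.8333) + (-3.1667)·(-3.1667)) / 5 = 60.8333/5 = 12.1667

S is symmetric (S[j,i] = S[i,j]). Assembling:

S = [[3.4667, 0.6, 0.3333],
 [0.6, 8.7, -5.1],
 [0.3333, -5.1, 12.1667]]


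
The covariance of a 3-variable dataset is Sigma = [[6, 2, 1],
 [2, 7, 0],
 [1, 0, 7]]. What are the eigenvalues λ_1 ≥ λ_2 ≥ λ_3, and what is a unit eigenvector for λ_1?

Step 1 — characteristic polynomial p(λ) = det(λI - Sigma) = λ³ - tr·λ² + c_1·λ - det, where tr = trace, c_1 = sum of the principal 2×2 minors, det = det(Sigma):
  tr = 6 + 7 + 7 = 20,
  c_1 = (6·7 - (2)²) + (6·7 - (1)²) + (7·7 - (0)²) = 38 + 41 + 49 = 128,
  det = 6·(7·7 - (0)²) - (2)·((2)·7 - (0)·(1)) + (1)·((2)·(0) - 7·(1)) = 6·(49) - (2)·(14) + (1)·(-7) = 259.
  So p(λ) = λ³ - 20λ² + 128λ - 259.
Step 2 — look for an integer root (rational root theorem: any rational root is an integer divisor of 259). Testing λ = 7:
  p(7) = 343 - 980 + 896 - 259 = 0  ✓
  Dividing out (λ - 7): p(λ) = (λ - 7)(λ² - 13λ + 37).
Step 3 — remaining eigenvalues from the quadratic λ² - 13λ + 37 = 0:
  Δ = 13² - 4·37 = 169 - 148 = 21,  λ = (13 ± √21)/2 = (13 ± 4.5826)/2 ≈ 8.7913 or 4.2087.
  Sorted: λ_1 = 8.7913,  λ_2 = 7,  λ_3 = 4.2087  (check: sum = 20 = tr ✓).

Step 4 — unit eigenvector for λ_1 ≈ 8.7913: v spans the null space of (Sigma - λ_1 I), whose rows are
  r_1 = (-2.7913, 2, 1),  r_2 = (2, -1.7913, 0),  r_3 = (1, 0, -1.7913).
  v is orthogonal to every row, so take v ∝ r_1 × r_2 = ((2)·(0) - (1)·(-1.7913), (1)·(2) - (-2.7913)·(0), (-2.7913)·(-1.7913) - (2)·(2)) ≈ (1.7913, 2, 1).
  Let u = (1.7913, 2, 1).
  ||u|| = √((1.7913)² + (2)² + (1)²) = √(8.2087) ≈ 2.8651,  v_1 = u/||u|| ≈ (0.6252, 0.6981, 0.349) (||v_1|| = 1).

λ_1 = 8.7913,  λ_2 = 7,  λ_3 = 4.2087;  v_1 ≈ (0.6252, 0.6981, 0.349)


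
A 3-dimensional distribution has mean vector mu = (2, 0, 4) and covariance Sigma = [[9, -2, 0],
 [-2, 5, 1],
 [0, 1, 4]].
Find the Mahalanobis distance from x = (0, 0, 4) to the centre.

Step 1 — centre the observation: (x - mu) = (-2, 0, 0).

Step 2 — invert Sigma (cofactor / det for 3×3, or solve directly):
  Sigma^{-1} = [[0.1226, 0.0516, -0.0129],
 [0.0516, 0.2323, -0.0581],
 [-0.0129, -0.0581, 0.2645]].

Step 3 — form the quadratic (x - mu)^T · Sigma^{-1} · (x - mu):
  Sigma^{-1} · (x - mu) = (-0.2452, -0.1032, 0.0258).
  (x - mu)^T · [Sigma^{-1} · (x - mu)] = (-2)·(-0.2452) + (0)·(-0.1032) + (0)·(0.0258) = 0.4903.

Step 4 — take square root: d = √(0.4903) ≈ 0.7002.

d(x, mu) = √(0.4903) ≈ 0.7002


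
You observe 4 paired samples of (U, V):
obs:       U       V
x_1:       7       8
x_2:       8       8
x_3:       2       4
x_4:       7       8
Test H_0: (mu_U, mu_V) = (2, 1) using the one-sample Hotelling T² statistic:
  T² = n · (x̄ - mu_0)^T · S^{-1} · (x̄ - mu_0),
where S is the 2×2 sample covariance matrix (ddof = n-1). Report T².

Step 1 — sample mean vector:
  mean(U) = (7 + 8 + 2 + 7) / 4 = 24/4 = 6
  mean(V) = (8 + 8 + 4 + 8) / 4 = 28/4 = 7
  x̄ = (6, 7),  deviation x̄ - mu_0 = (6, 7) - (2, 1) = (4, 6).

Step 2 — sample covariance matrix, S[i,j] = (1/(n-1)) · Σ_k (x_{k,i} - mean_i) · (x_{k,j} - mean_j), divisor n-1 = 3:
  S[U,U] = ((1)·(1) + (2)·(2) + (-4)·(-4) + (1)·(1)) / 3 = 22/3 = 7.3333
  S[U,V] = ((1)·(1) + (2)·(1) + (-4)·(-3) + (1)·(1)) / 3 = 16/3 = 5.3333
  S[V,V] = ((1)·(1) + (1)·(1) + (-3)·(-3) + (1)·(1)) / 3 = 12/3 = 4
  S = [[7.3333, 5.3333],
 [5.3333, 4]].

Step 3 — invert S. det(S) = 7.3333·4 - (5.3333)² = 0.8889.
  S^{-1} = (1/det) · [[d, -b], [-b, a]] = [[4.5, -6],
 [-6, 8.25]].

Step 4 — quadratic form (x̄ - mu_0)^T · S^{-1} · (x̄ - mu_0):
  S^{-1} · (x̄ - mu_0) = (-18, 25.5),
  (x̄ - mu_0)^T · [...] = (4)·(-18) + (6)·(25.5) = 81.

Step 5 — scale by n: T² = 4 · 81 = 324.

T² ≈ 324


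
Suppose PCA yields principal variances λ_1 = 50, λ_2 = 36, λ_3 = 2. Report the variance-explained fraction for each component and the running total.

Step 1 — total variance = trace(Sigma) = Σ λ_i = 50 + 36 + 2 = 88.

Step 2 — fraction explained by component i = λ_i / Σ λ:
  PC1: 50/88 = 0.5682
  PC2: 36/88 = 0.4091
  PC3: 2/88 = 0.0227

Step 3 — cumulative fraction after k components = (λ_1 + ... + λ_k) / Σ λ:
  k = 1: 50/88 = 0.5682
  k = 2: (50 + 36)/88 = 86/88 = 0.9773
  k = 3: (50 + 36 + 2)/88 = 88/88 = 1

Summary (fraction, with percent):

explained: PC1 0.5682 (56.82%), PC2 0.4091 (40.91%), PC3 0.0227 (2.27%);  cumulative: 0.5682, 0.9773, 1


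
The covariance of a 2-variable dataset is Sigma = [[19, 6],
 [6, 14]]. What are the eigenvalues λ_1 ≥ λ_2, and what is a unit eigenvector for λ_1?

Step 1 — characteristic polynomial of 2×2 Sigma:
  det(Sigma - λI) = λ² - trace · λ + det = 0.
  trace = 19 + 14 = 33, det = 19·14 - (6)² = 230.
Step 2 — discriminant:
  Δ = trace² - 4·det = 1089 - 920 = 169.
Step 3 — eigenvalues:
  λ = (trace ± √Δ)/2 = (33 ± 13)/2,
  λ_1 = 23,  λ_2 = 10.

Step 4 — unit eigenvector for λ_1: solve (Sigma - λ_1 I)v = 0. First row:
  (19 - 23)·v_x + (6)·v_y = 0, i.e. (-4)·v_x + (6)·v_y = 0,
  so v ∝ (b, λ_1 - a) = (6, 4) = u.
  ||u|| = √((6)² + (4)²) = √(52) ≈ 7.2111,
  v_1 = u/||u|| ≈ (0.8321, 0.5547) (||v_1|| = 1).

λ_1 = 23,  λ_2 = 10;  v_1 ≈ (0.8321, 0.5547)


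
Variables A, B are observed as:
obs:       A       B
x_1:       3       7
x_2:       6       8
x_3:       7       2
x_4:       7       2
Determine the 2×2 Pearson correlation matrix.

Step 1 — column means:
  mean(A) = (3 + 6 + 7 + 7) / 4 = 23/4 = 5.75
  mean(B) = (7 + 8 + 2 + 2) / 4 = 19/4 = 4.75

Step 2 — sample variances and covariances s[i,j] = (1/(n-1)) · Σ_k (x_{k,i} - mean_i) · (x_{k,j} - mean_j), with n-1 = 3:
  s[A,A] = ((-2.75)·(-2.75) + (0.25)·(0.25) + (1.25)·(1.25) + (1.25)·(1.25)) / 3 = 10.75/3 = 3.5833
  s[A,B] = ((-2.75)·(2.25) + (0.25)·(3.25) + (1.25)·(-2.75) + (1.25)·(-2.75)) / 3 = -12.25/3 = -4.0833
  s[B,B] = ((2.25)·(2.25) + (3.25)·(3.25) + (-2.75)·(-2.75) + (-2.75)·(-2.75)) / 3 = 30.75/3 = 10.25
  Sample standard deviations s_i = √(s[i,i]):
  s(A) = √(3.5833) = 1.893
  s(B) = √(10.25) = 3.2016

Step 3 — r_{ij} = s_{ij} / (s_i · s_j):
  r[A,A] = 1 (diagonal).
  r[A,B] = -4.0833 / (1.893 · 3.2016) = -4.0833 / 6.0605 = -0.6738
  r[B,B] = 1 (diagonal).

R is symmetric with unit diagonal. Assembling:

R = [[1, -0.6738],
 [-0.6738, 1]]


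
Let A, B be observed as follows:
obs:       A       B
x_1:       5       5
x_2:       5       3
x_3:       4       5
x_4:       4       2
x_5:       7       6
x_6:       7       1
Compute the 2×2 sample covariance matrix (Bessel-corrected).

Step 1 — column means:
  mean(A) = (5 + 5 + 4 + 4 + 7 + 7) / 6 = 32/6 = 5.3333
  mean(B) = (5 + 3 + 5 + 2 + 6 + 1) / 6 = 22/6 = 3.6667

Step 2 — sample covariance S[i,j] = (1/(n-1)) · Σ_k (x_{k,i} - mean_i) · (x_{k,j} - mean_j), with n-1 = 5.
  S[A,A] = ((-0.3333)·(-0.3333) + (-0.3333)·(-0.3333) + (-1.3333)·(-1.3333) + (-1.3333)·(-1.3333) + (1.6667)·(1.6667) + (1.6667)·(1.6667)) / 5 = 9.3333/5 = 1.8667
  S[A,B] = ((-0.3333)·(1.3333) + (-0.3333)·(-0.6667) + (-1.3333)·(1.3333) + (-1.3333)·(-1.6667) + (1.6667)·(2.3333) + (1.6667)·(-2.6667)) / 5 = -0.3333/5 = -0.0667
  S[B,B] = ((1.3333)·(1.3333) + (-0.6667)·(-0.6667) + (1.3333)·(1.3333) + (-1.6667)·(-1.6667) + (2.3333)·(2.3333) + (-2.6667)·(-2.6667)) / 5 = 19.3333/5 = 3.8667

S is symmetric (S[j,i] = S[i,j]). Assembling:

S = [[1.8667, -0.0667],
 [-0.0667, 3.8667]]


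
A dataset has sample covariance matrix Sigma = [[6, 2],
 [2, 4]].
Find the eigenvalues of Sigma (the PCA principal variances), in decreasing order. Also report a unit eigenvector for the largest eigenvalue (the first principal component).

Step 1 — characteristic polynomial of 2×2 Sigma:
  det(Sigma - λI) = λ² - trace · λ + det = 0.
  trace = 6 + 4 = 10, det = 6·4 - (2)² = 20.
Step 2 — discriminant:
  Δ = trace² - 4·det = 100 - 80 = 20.
Step 3 — eigenvalues:
  λ = (trace ± √Δ)/2 = (10 ± 4.4721)/2,
  λ_1 = 7.2361,  λ_2 = 2.7639.

Step 4 — unit eigenvector for λ_1: solve (Sigma - λ_1 I)v = 0. First row:
  (6 - 7.2361)·v_x + (2)·v_y = 0, i.e. (-1.2361)·v_x + (2)·v_y = 0,
  so v ∝ (b, λ_1 - a) = (2, 1.2361) = u.
  ||u|| = √((2)² + (1.2361)²) = √(5.5279) ≈ 2.3511,
  v_1 = u/||u|| ≈ (0.8507, 0.5257) (||v_1|| = 1).

λ_1 = 7.2361,  λ_2 = 2.7639;  v_1 ≈ (0.8507, 0.5257)


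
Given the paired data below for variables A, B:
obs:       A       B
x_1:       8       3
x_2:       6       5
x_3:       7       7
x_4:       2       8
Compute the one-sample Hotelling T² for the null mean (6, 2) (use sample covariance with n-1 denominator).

Step 1 — sample mean vector:
  mean(A) = (8 + 6 + 7 + 2) / 4 = 23/4 = 5.75
  mean(B) = (3 + 5 + 7 + 8) / 4 = 23/4 = 5.75
  x̄ = (5.75, 5.75),  deviation x̄ - mu_0 = (5.75, 5.75) - (6, 2) = (-0.25, 3.75).

Step 2 — sample covariance matrix, S[i,j] = (1/(n-1)) · Σ_k (x_{k,i} - mean_i) · (x_{k,j} - mean_j), divisor n-1 = 3:
  S[A,A] = ((2.25)·(2.25) + (0.25)·(0.25) + (1.25)·(1.25) + (-3.75)·(-3.75)) / 3 = 20.75/3 = 6.9167
  S[A,B] = ((2.25)·(-2.75) + (0.25)·(-0.75) + (1.25)·(1.25) + (-3.75)·(2.25)) / 3 = -13.25/3 = -4.4167
  S[B,B] = ((-2.75)·(-2.75) + (-0.75)·(-0.75) + (1.25)·(1.25) + (2.25)·(2.25)) / 3 = 14.75/3 = 4.9167
  S = [[6.9167, -4.4167],
 [-4.4167, 4.9167]].

Step 3 — invert S. det(S) = 6.9167·4.9167 - (-4.4167)² = 14.5.
  S^{-1} = (1/det) · [[d, -b], [-b, a]] = [[0.3391, 0.3046],
 [0.3046, 0.477]].

Step 4 — quadratic form (x̄ - mu_0)^T · S^{-1} · (x̄ - mu_0):
  S^{-1} · (x̄ - mu_0) = (1.0575, 1.7126),
  (x̄ - mu_0)^T · [...] = (-0.25)·(1.0575) + (3.75)·(1.7126) = 6.158.

Step 5 — scale by n: T² = 4 · 6.158 = 24.6322.

T² ≈ 24.6322


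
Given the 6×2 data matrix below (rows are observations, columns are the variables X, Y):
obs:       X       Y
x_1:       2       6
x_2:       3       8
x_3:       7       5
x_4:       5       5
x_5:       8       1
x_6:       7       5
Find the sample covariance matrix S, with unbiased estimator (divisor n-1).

Step 1 — column means:
  mean(X) = (2 + 3 + 7 + 5 + 8 + 7) / 6 = 32/6 = 5.3333
  mean(Y) = (6 + 8 + 5 + 5 + 1 + 5) / 6 = 30/6 = 5

Step 2 — sample covariance S[i,j] = (1/(n-1)) · Σ_k (x_{k,i} - mean_i) · (x_{k,j} - mean_j), with n-1 = 5.
  S[X,X] = ((-3.3333)·(-3.3333) + (-2.3333)·(-2.3333) + (1.6667)·(1.6667) + (-0.3333)·(-0.3333) + (2.6667)·(2.6667) + (1.6667)·(1.6667)) / 5 = 29.3333/5 = 5.8667
  S[X,Y] = ((-3.3333)·(1) + (-2.3333)·(3) + (1.6667)·(0) + (-0.3333)·(0) + (2.6667)·(-4) + (1.6667)·(0)) / 5 = -21/5 = -4.2
  S[Y,Y] = ((1)·(1) + (3)·(3) + (0)·(0) + (0)·(0) + (-4)·(-4) + (0)·(0)) / 5 = 26/5 = 5.2

S is symmetric (S[j,i] = S[i,j]). Assembling:

S = [[5.8667, -4.2],
 [-4.2, 5.2]]


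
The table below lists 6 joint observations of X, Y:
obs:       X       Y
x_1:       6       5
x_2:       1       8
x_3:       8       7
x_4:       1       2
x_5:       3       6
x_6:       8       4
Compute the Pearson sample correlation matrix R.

Step 1 — column means:
  mean(X) = (6 + 1 + 8 + 1 + 3 + 8) / 6 = 27/6 = 4.5
  mean(Y) = (5 + 8 + 7 + 2 + 6 + 4) / 6 = 32/6 = 5.3333

Step 2 — sample variances and covariances s[i,j] = (1/(n-1)) · Σ_k (x_{k,i} - mean_i) · (x_{k,j} - mean_j), with n-1 = 5:
  s[X,X] = ((1.5)·(1.5) + (-3.5)·(-3.5) + (3.5)·(3.5) + (-3.5)·(-3.5) + (-1.5)·(-1.5) + (3.5)·(3.5)) / 5 = 53.5/5 = 10.7
  s[X,Y] = ((1.5)·(-0.3333) + (-3.5)·(2.6667) + (3.5)·(1.6667) + (-3.5)·(-3.3333) + (-1.5)·(0.6667) + (3.5)·(-1.3333)) / 5 = 2/5 = 0.4
  s[Y,Y] = ((-0.3333)·(-0.3333) + (2.6667)·(2.6667) + (1.6667)·(1.6667) + (-3.3333)·(-3.3333) + (0.6667)·(0.6667) + (-1.3333)·(-1.3333)) / 5 = 23.3333/5 = 4.6667
  Sample standard deviations s_i = √(s[i,i]):
  s(X) = √(10.7) = 3.2711
  s(Y) = √(4.6667) = 2.1602

Step 3 — r_{ij} = s_{ij} / (s_i · s_j):
  r[X,X] = 1 (diagonal).
  r[X,Y] = 0.4 / (3.2711 · 2.1602) = 0.4 / 7.0664 = 0.0566
  r[Y,Y] = 1 (diagonal).

R is symmetric with unit diagonal. Assembling:

R = [[1, 0.0566],
 [0.0566, 1]]


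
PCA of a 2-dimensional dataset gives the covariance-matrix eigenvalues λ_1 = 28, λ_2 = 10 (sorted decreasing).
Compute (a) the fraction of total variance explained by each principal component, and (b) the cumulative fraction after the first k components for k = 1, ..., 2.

Step 1 — total variance = trace(Sigma) = Σ λ_i = 28 + 10 = 38.

Step 2 — fraction explained by component i = λ_i / Σ λ:
  PC1: 28/38 = 0.7368
  PC2: 10/38 = 0.2632

Step 3 — cumulative fraction after k components = (λ_1 + ... + λ_k) / Σ λ:
  k = 1: 28/38 = 0.7368
  k = 2: (28 + 10)/38 = 38/38 = 1

Summary (fraction, with percent):

explained: PC1 0.7368 (73.68%), PC2 0.2632 (26.32%);  cumulative: 0.7368, 1


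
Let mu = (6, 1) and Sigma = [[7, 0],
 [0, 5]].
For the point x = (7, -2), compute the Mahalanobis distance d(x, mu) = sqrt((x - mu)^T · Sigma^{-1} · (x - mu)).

Step 1 — centre the observation: (x - mu) = (1, -3).

Step 2 — invert Sigma. det(Sigma) = 7·5 - (0)² = 35.
  Sigma^{-1} = (1/det) · [[d, -b], [-b, a]] = [[0.1429, 0],
 [0, 0.2]].

Step 3 — form the quadratic (x - mu)^T · Sigma^{-1} · (x - mu):
  Sigma^{-1} · (x - mu) = (0.1429, -0.6).
  (x - mu)^T · [Sigma^{-1} · (x - mu)] = (1)·(0.1429) + (-3)·(-0.6) = 1.9429.

Step 4 — take square root: d = √(1.9429) ≈ 1.3939.

d(x, mu) = √(1.9429) ≈ 1.3939


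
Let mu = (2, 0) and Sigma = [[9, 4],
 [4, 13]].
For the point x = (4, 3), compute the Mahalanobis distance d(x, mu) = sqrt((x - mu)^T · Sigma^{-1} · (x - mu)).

Step 1 — centre the observation: (x - mu) = (2, 3).

Step 2 — invert Sigma. det(Sigma) = 9·13 - (4)² = 101.
  Sigma^{-1} = (1/det) · [[d, -b], [-b, a]] = [[0.1287, -0.0396],
 [-0.0396, 0.0891]].

Step 3 — form the quadratic (x - mu)^T · Sigma^{-1} · (x - mu):
  Sigma^{-1} · (x - mu) = (0.1386, 0.1881).
  (x - mu)^T · [Sigma^{-1} · (x - mu)] = (2)·(0.1386) + (3)·(0.1881) = 0.8416.

Step 4 — take square root: d = √(0.8416) ≈ 0.9174.

d(x, mu) = √(0.8416) ≈ 0.9174


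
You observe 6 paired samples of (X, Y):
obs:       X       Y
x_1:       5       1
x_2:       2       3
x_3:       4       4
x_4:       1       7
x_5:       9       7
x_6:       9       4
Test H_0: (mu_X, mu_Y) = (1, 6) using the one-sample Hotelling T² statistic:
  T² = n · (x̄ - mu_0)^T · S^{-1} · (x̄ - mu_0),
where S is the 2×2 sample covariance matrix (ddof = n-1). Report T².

Step 1 — sample mean vector:
  mean(X) = (5 + 2 + 4 + 1 + 9 + 9) / 6 = 30/6 = 5
  mean(Y) = (1 + 3 + 4 + 7 + 7 + 4) / 6 = 26/6 = 4.3333
  x̄ = (5, 4.3333),  deviation x̄ - mu_0 = (5, 4.3333) - (1, 6) = (4, -1.6667).

Step 2 — sample covariance matrix, S[i,j] = (1/(n-1)) · Σ_k (x_{k,i} - mean_i) · (x_{k,j} - mean_j), divisor n-1 = 5:
  S[X,X] = ((0)·(0) + (-3)·(-3) + (-1)·(-1) + (-4)·(-4) + (4)·(4) + (4)·(4)) / 5 = 58/5 = 11.6
  S[X,Y] = ((0)·(-3.3333) + (-3)·(-1.3333) + (-1)·(-0.3333) + (-4)·(2.6667) + (4)·(2.6667) + (4)·(-0.3333)) / 5 = 3/5 = 0.6
  S[Y,Y] = ((-3.3333)·(-3.3333) + (-1.3333)·(-1.3333) + (-0.3333)·(-0.3333) + (2.6667)·(2.6667) + (2.6667)·(2.6667) + (-0.3333)·(-0.3333)) / 5 = 27.3333/5 = 5.4667
  S = [[11.6, 0.6],
 [0.6, 5.4667]].

Step 3 — invert S. det(S) = 11.6·5.4667 - (0.6)² = 63.0533.
  S^{-1} = (1/det) · [[d, -b], [-b, a]] = [[0.0867, -0.0095],
 [-0.0095, 0.184]].

Step 4 — quadratic form (x̄ - mu_0)^T · S^{-1} · (x̄ - mu_0):
  S^{-1} · (x̄ - mu_0) = (0.3627, -0.3447),
  (x̄ - mu_0)^T · [...] = (4)·(0.3627) + (-1.6667)·(-0.3447) = 2.0251.

Step 5 — scale by n: T² = 6 · 2.0251 = 12.1506.

T² ≈ 12.1506


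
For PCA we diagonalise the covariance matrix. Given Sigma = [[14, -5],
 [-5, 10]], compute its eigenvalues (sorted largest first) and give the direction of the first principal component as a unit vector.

Step 1 — characteristic polynomial of 2×2 Sigma:
  det(Sigma - λI) = λ² - trace · λ + det = 0.
  trace = 14 + 10 = 24, det = 14·10 - (-5)² = 115.
Step 2 — discriminant:
  Δ = trace² - 4·det = 576 - 460 = 116.
Step 3 — eigenvalues:
  λ = (trace ± √Δ)/2 = (24 ± 10.7703)/2,
  λ_1 = 17.3852,  λ_2 = 6.6148.

Step 4 — unit eigenvector for λ_1: solve (Sigma - λ_1 I)v = 0. First row:
  (14 - 17.3852)·v_x + (-5)·v_y = 0, i.e. (-3.3852)·v_x + (-5)·v_y = 0,
  so v ∝ (b, λ_1 - a) = (-5, 3.3852); multiply by -1 so the first entry is positive: u = (5, -3.3852).
  ||u|| = √((5)² + (-3.3852)²) = √(36.4593) ≈ 6.0382,
  v_1 = u/||u|| ≈ (0.8281, -0.5606) (||v_1|| = 1).

λ_1 = 17.3852,  λ_2 = 6.6148;  v_1 ≈ (0.8281, -0.5606)


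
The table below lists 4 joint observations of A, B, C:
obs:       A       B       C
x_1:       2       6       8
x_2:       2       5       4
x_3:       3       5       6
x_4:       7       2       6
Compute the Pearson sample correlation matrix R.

Step 1 — column means:
  mean(A) = (2 + 2 + 3 + 7) / 4 = 14/4 = 3.5
  mean(B) = (6 + 5 + 5 + 2) / 4 = 18/4 = 4.5
  mean(C) = (8 + 4 + 6 + 6) / 4 = 24/4 = 6

Step 2 — sample variances and covariances s[i,j] = (1/(n-1)) · Σ_k (x_{k,i} - mean_i) · (x_{k,j} - mean_j), with n-1 = 3:
  s[A,A] = ((-1.5)·(-1.5) + (-1.5)·(-1.5) + (-0.5)·(-0.5) + (3.5)·(3.5)) / 3 = 17/3 = 5.6667
  s[A,B] = ((-1.5)·(1.5) + (-1.5)·(0.5) + (-0.5)·(0.5) + (3.5)·(-2.5)) / 3 = -12/3 = -4
  s[A,C] = ((-1.5)·(2) + (-1.5)·(-2) + (-0.5)·(0) + (3.5)·(0)) / 3 = 0/3 = 0
  s[B,B] = ((1.5)·(1.5) + (0.5)·(0.5) + (0.5)·(0.5) + (-2.5)·(-2.5)) / 3 = 9/3 = 3
  s[B,C] = ((1.5)·(2) + (0.5)·(-2) + (0.5)·(0) + (-2.5)·(0)) / 3 = 2/3 = 0.6667
  s[C,C] = ((2)·(2) + (-2)·(-2) + (0)·(0) + (0)·(0)) / 3 = 8/3 = 2.6667
  Sample standard deviations s_i = √(s[i,i]):
  s(A) = √(5.6667) = 2.3805
  s(B) = √(3) = 1.7321
  s(C) = √(2.6667) = 1.633

Step 3 — r_{ij} = s_{ij} / (s_i · s_j):
  r[A,A] = 1 (diagonal).
  r[A,B] = -4 / (2.3805 · 1.7321) = -4 / 4.1231 = -0.9701
  r[A,C] = 0 / (2.3805 · 1.633) = 0 / 3.8873 = 0
  r[B,B] = 1 (diagonal).
  r[B,C] = 0.6667 / (1.7321 · 1.633) = 0.6667 / 2.8284 = 0.2357
  r[C,C] = 1 (diagonal).

R is symmetric with unit diagonal. Assembling:

R = [[1, -0.9701, 0],
 [-0.9701, 1, 0.2357],
 [0, 0.2357, 1]]


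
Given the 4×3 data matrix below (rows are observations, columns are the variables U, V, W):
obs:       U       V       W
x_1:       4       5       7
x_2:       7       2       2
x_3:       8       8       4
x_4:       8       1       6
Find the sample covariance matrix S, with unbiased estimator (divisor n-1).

Step 1 — column means:
  mean(U) = (4 + 7 + 8 + 8) / 4 = 27/4 = 6.75
  mean(V) = (5 + 2 + 8 + 1) / 4 = 16/4 = 4
  mean(W) = (7 + 2 + 4 + 6) / 4 = 19/4 = 4.75

Step 2 — sample covariance S[i,j] = (1/(n-1)) · Σ_k (x_{k,i} - mean_i) · (x_{k,j} - mean_j), with n-1 = 3.
  S[U,U] = ((-2.75)·(-2.75) + (0.25)·(0.25) + (1.25)·(1.25) + (1.25)·(1.25)) / 3 = 10.75/3 = 3.5833
  S[U,V] = ((-2.75)·(1) + (0.25)·(-2) + (1.25)·(4) + (1.25)·(-3)) / 3 = -2/3 = -0.6667
  S[U,W] = ((-2.75)·(2.25) + (0.25)·(-2.75) + (1.25)·(-0.75) + (1.25)·(1.25)) / 3 = -6.25/3 = -2.0833
  S[V,V] = ((1)·(1) + (-2)·(-2) + (4)·(4) + (-3)·(-3)) / 3 = 30/3 = 10
  S[V,W] = ((1)·(2.25) + (-2)·(-2.75) + (4)·(-0.75) + (-3)·(1.25)) / 3 = 1/3 = 0.3333
  S[W,W] = ((2.25)·(2.25) + (-2.75)·(-2.75) + (-0.75)·(-0.75) + (1.25)·(1.25)) / 3 = 14.75/3 = 4.9167

S is symmetric (S[j,i] = S[i,j]). Assembling:

S = [[3.5833, -0.6667, -2.0833],
 [-0.6667, 10, 0.3333],
 [-2.0833, 0.3333, 4.9167]]


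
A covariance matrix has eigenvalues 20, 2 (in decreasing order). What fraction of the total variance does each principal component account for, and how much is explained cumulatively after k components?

Step 1 — total variance = trace(Sigma) = Σ λ_i = 20 + 2 = 22.

Step 2 — fraction explained by component i = λ_i / Σ λ:
  PC1: 20/22 = 0.9091
  PC2: 2/22 = 0.0909

Step 3 — cumulative fraction after k components = (λ_1 + ... + λ_k) / Σ λ:
  k = 1: 20/22 = 0.9091
  k = 2: (20 + 2)/22 = 22/22 = 1

Summary (fraction, with percent):

explained: PC1 0.9091 (90.91%), PC2 0.0909 (9.09%);  cumulative: 0.9091, 1


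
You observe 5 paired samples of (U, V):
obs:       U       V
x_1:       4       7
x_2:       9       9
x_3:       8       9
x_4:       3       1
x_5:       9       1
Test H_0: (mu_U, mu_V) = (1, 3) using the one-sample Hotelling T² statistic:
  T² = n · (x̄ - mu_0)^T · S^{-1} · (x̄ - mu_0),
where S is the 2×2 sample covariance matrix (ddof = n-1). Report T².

Step 1 — sample mean vector:
  mean(U) = (4 + 9 + 8 + 3 + 9) / 5 = 33/5 = 6.6
  mean(V) = (7 + 9 + 9 + 1 + 1) / 5 = 27/5 = 5.4
  x̄ = (6.6, 5.4),  deviation x̄ - mu_0 = (6.6, 5.4) - (1, 3) = (5.6, 2.4).

Step 2 — sample covariance matrix, S[i,j] = (1/(n-1)) · Σ_k (x_{k,i} - mean_i) · (x_{k,j} - mean_j), divisor n-1 = 4:
  S[U,U] = ((-2.6)·(-2.6) + (2.4)·(2.4) + (1.4)·(1.4) + (-3.6)·(-3.6) + (2.4)·(2.4)) / 4 = 33.2/4 = 8.3
  S[U,V] = ((-2.6)·(1.6) + (2.4)·(3.6) + (1.4)·(3.6) + (-3.6)·(-4.4) + (2.4)·(-4.4)) / 4 = 14.8/4 = 3.7
  S[V,V] = ((1.6)·(1.6) + (3.6)·(3.6) + (3.6)·(3.6) + (-4.4)·(-4.4) + (-4.4)·(-4.4)) / 4 = 67.2/4 = 16.8
  S = [[8.3, 3.7],
 [3.7, 16.8]].

Step 3 — invert S. det(S) = 8.3·16.8 - (3.7)² = 125.75.
  S^{-1} = (1/det) · [[d, -b], [-b, a]] = [[0.1336, -0.0294],
 [-0.0294, 0.066]].

Step 4 — quadratic form (x̄ - mu_0)^T · S^{-1} · (x̄ - mu_0):
  S^{-1} · (x̄ - mu_0) = (0.6775, -0.0064),
  (x̄ - mu_0)^T · [...] = (5.6)·(0.6775) + (2.4)·(-0.0064) = 3.7789.

Step 5 — scale by n: T² = 5 · 3.7789 = 18.8946.

T² ≈ 18.8946


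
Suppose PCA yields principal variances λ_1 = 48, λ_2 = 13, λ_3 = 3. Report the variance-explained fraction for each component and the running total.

Step 1 — total variance = trace(Sigma) = Σ λ_i = 48 + 13 + 3 = 64.

Step 2 — fraction explained by component i = λ_i / Σ λ:
  PC1: 48/64 = 0.75
  PC2: 13/64 = 0.2031
  PC3: 3/64 = 0.0469

Step 3 — cumulative fraction after k components = (λ_1 + ... + λ_k) / Σ λ:
  k = 1: 48/64 = 0.75
  k = 2: (48 + 13)/64 = 61/64 = 0.9531
  k = 3: (48 + 13 + 3)/64 = 64/64 = 1

Summary (fraction, with percent):

explained: PC1 0.75 (75%), PC2 0.2031 (20.31%), PC3 0.0469 (4.69%);  cumulative: 0.75, 0.9531, 1


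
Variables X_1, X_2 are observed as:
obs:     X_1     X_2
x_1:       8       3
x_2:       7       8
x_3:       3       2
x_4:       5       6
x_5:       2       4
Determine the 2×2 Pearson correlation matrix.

Step 1 — column means:
  mean(X_1) = (8 + 7 + 3 + 5 + 2) / 5 = 25/5 = 5
  mean(X_2) = (3 + 8 + 2 + 6 + 4) / 5 = 23/5 = 4.6

Step 2 — sample variances and covariances s[i,j] = (1/(n-1)) · Σ_k (x_{k,i} - mean_i) · (x_{k,j} - mean_j), with n-1 = 4:
  s[X_1,X_1] = ((3)·(3) + (2)·(2) + (-2)·(-2) + (0)·(0) + (-3)·(-3)) / 4 = 26/4 = 6.5
  s[X_1,X_2] = ((3)·(-1.6) + (2)·(3.4) + (-2)·(-2.6) + (0)·(1.4) + (-3)·(-0.6)) / 4 = 9/4 = 2.25
  s[X_2,X_2] = ((-1.6)·(-1.6) + (3.4)·(3.4) + (-2.6)·(-2.6) + (1.4)·(1.4) + (-0.6)·(-0.6)) / 4 = 23.2/4 = 5.8
  Sample standard deviations s_i = √(s[i,i]):
  s(X_1) = √(6.5) = 2.5495
  s(X_2) = √(5.8) = 2.4083

Step 3 — r_{ij} = s_{ij} / (s_i · s_j):
  r[X_1,X_1] = 1 (diagonal).
  r[X_1,X_2] = 2.25 / (2.5495 · 2.4083) = 2.25 / 6.14 = 0.3664
  r[X_2,X_2] = 1 (diagonal).

R is symmetric with unit diagonal. Assembling:

R = [[1, 0.3664],
 [0.3664, 1]]


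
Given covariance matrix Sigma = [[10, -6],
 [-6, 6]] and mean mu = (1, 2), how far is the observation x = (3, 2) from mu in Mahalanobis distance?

Step 1 — centre the observation: (x - mu) = (2, 0).

Step 2 — invert Sigma. det(Sigma) = 10·6 - (-6)² = 24.
  Sigma^{-1} = (1/det) · [[d, -b], [-b, a]] = [[0.25, 0.25],
 [0.25, 0.4167]].

Step 3 — form the quadratic (x - mu)^T · Sigma^{-1} · (x - mu):
  Sigma^{-1} · (x - mu) = (0.5, 0.5).
  (x - mu)^T · [Sigma^{-1} · (x - mu)] = (2)·(0.5) + (0)·(0.5) = 1.

Step 4 — take square root: d = √(1) ≈ 1.

d(x, mu) = √(1) ≈ 1


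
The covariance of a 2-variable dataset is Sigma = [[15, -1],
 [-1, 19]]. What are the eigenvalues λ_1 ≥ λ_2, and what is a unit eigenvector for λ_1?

Step 1 — characteristic polynomial of 2×2 Sigma:
  det(Sigma - λI) = λ² - trace · λ + det = 0.
  trace = 15 + 19 = 34, det = 15·19 - (-1)² = 284.
Step 2 — discriminant:
  Δ = trace² - 4·det = 1156 - 1136 = 20.
Step 3 — eigenvalues:
  λ = (trace ± √Δ)/2 = (34 ± 4.4721)/2,
  λ_1 = 19.2361,  λ_2 = 14.7639.

Step 4 — unit eigenvector for λ_1: solve (Sigma - λ_1 I)v = 0. First row:
  (15 - 19.2361)·v_x + (-1)·v_y = 0, i.e. (-4.2361)·v_x + (-1)·v_y = 0,
  so v ∝ (b, λ_1 - a) = (-1, 4.2361); multiply by -1 so the first entry is positive: u = (1, -4.2361).
  ||u|| = √((1)² + (-4.2361)²) = √(18.9443) ≈ 4.3525,
  v_1 = u/||u|| ≈ (0.2298, -0.9732) (||v_1|| = 1).

λ_1 = 19.2361,  λ_2 = 14.7639;  v_1 ≈ (0.2298, -0.9732)


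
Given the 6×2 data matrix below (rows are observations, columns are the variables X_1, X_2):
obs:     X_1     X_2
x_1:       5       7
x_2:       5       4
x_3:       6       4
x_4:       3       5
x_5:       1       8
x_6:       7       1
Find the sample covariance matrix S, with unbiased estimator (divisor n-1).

Step 1 — column means:
  mean(X_1) = (5 + 5 + 6 + 3 + 1 + 7) / 6 = 27/6 = 4.5
  mean(X_2) = (7 + 4 + 4 + 5 + 8 + 1) / 6 = 29/6 = 4.8333

Step 2 — sample covariance S[i,j] = (1/(n-1)) · Σ_k (x_{k,i} - mean_i) · (x_{k,j} - mean_j), with n-1 = 5.
  S[X_1,X_1] = ((0.5)·(0.5) + (0.5)·(0.5) + (1.5)·(1.5) + (-1.5)·(-1.5) + (-3.5)·(-3.5) + (2.5)·(2.5)) / 5 = 23.5/5 = 4.7
  S[X_1,X_2] = ((0.5)·(2.1667) + (0.5)·(-0.8333) + (1.5)·(-0.8333) + (-1.5)·(0.1667) + (-3.5)·(3.1667) + (2.5)·(-3.8333)) / 5 = -21.5/5 = -4.3
  S[X_2,X_2] = ((2.1667)·(2.1667) + (-0.8333)·(-0.8333) + (-0.8333)·(-0.8333) + (0.1667)·(0.1667) + (3.1667)·(3.1667) + (-3.8333)·(-3.8333)) / 5 = 30.8333/5 = 6.1667

S is symmetric (S[j,i] = S[i,j]). Assembling:

S = [[4.7, -4.3],
 [-4.3, 6.1667]]


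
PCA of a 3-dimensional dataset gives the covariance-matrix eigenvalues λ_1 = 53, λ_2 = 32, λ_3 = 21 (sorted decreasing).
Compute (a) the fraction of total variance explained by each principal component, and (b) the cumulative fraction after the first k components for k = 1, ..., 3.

Step 1 — total variance = trace(Sigma) = Σ λ_i = 53 + 32 + 21 = 106.

Step 2 — fraction explained by component i = λ_i / Σ λ:
  PC1: 53/106 = 0.5
  PC2: 32/106 = 0.3019
  PC3: 21/106 = 0.1981

Step 3 — cumulative fraction after k components = (λ_1 + ... + λ_k) / Σ λ:
  k = 1: 53/106 = 0.5
  k = 2: (53 + 32)/106 = 85/106 = 0.8019
  k = 3: (53 + 32 + 21)/106 = 106/106 = 1

Summary (fraction, with percent):

explained: PC1 0.5 (50%), PC2 0.3019 (30.19%), PC3 0.1981 (19.81%);  cumulative: 0.5, 0.8019, 1


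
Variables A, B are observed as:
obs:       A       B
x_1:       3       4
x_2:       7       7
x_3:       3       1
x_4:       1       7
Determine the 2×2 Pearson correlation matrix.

Step 1 — column means:
  mean(A) = (3 + 7 + 3 + 1) / 4 = 14/4 = 3.5
  mean(B) = (4 + 7 + 1 + 7) / 4 = 19/4 = 4.75

Step 2 — sample variances and covariances s[i,j] = (1/(n-1)) · Σ_k (x_{k,i} - mean_i) · (x_{k,j} - mean_j), with n-1 = 3:
  s[A,A] = ((-0.5)·(-0.5) + (3.5)·(3.5) + (-0.5)·(-0.5) + (-2.5)·(-2.5)) / 3 = 19/3 = 6.3333
  s[A,B] = ((-0.5)·(-0.75) + (3.5)·(2.25) + (-0.5)·(-3.75) + (-2.5)·(2.25)) / 3 = 4.5/3 = 1.5
  s[B,B] = ((-0.75)·(-0.75) + (2.25)·(2.25) + (-3.75)·(-3.75) + (2.25)·(2.25)) / 3 = 24.75/3 = 8.25
  Sample standard deviations s_i = √(s[i,i]):
  s(A) = √(6.3333) = 2.5166
  s(B) = √(8.25) = 2.8723

Step 3 — r_{ij} = s_{ij} / (s_i · s_j):
  r[A,A] = 1 (diagonal).
  r[A,B] = 1.5 / (2.5166 · 2.8723) = 1.5 / 7.2284 = 0.2075
  r[B,B] = 1 (diagonal).

R is symmetric with unit diagonal. Assembling:

R = [[1, 0.2075],
 [0.2075, 1]]


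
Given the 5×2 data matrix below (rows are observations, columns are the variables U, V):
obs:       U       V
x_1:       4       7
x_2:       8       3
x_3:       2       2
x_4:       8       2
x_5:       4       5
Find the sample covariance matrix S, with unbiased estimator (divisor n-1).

Step 1 — column means:
  mean(U) = (4 + 8 + 2 + 8 + 4) / 5 = 26/5 = 5.2
  mean(V) = (7 + 3 + 2 + 2 + 5) / 5 = 19/5 = 3.8

Step 2 — sample covariance S[i,j] = (1/(n-1)) · Σ_k (x_{k,i} - mean_i) · (x_{k,j} - mean_j), with n-1 = 4.
  S[U,U] = ((-1.2)·(-1.2) + (2.8)·(2.8) + (-3.2)·(-3.2) + (2.8)·(2.8) + (-1.2)·(-1.2)) / 4 = 28.8/4 = 7.2
  S[U,V] = ((-1.2)·(3.2) + (2.8)·(-0.8) + (-3.2)·(-1.8) + (2.8)·(-1.8) + (-1.2)·(1.2)) / 4 = -6.8/4 = -1.7
  S[V,V] = ((3.2)·(3.2) + (-0.8)·(-0.8) + (-1.8)·(-1.8) + (-1.8)·(-1.8) + (1.2)·(1.2)) / 4 = 18.8/4 = 4.7

S is symmetric (S[j,i] = S[i,j]). Assembling:

S = [[7.2, -1.7],
 [-1.7, 4.7]]


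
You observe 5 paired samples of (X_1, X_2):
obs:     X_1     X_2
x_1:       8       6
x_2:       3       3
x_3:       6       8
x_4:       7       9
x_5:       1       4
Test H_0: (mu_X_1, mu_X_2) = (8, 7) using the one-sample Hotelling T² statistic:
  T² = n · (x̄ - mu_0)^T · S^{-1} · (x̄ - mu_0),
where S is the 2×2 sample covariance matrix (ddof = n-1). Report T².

Step 1 — sample mean vector:
  mean(X_1) = (8 + 3 + 6 + 7 + 1) / 5 = 25/5 = 5
  mean(X_2) = (6 + 3 + 8 + 9 + 4) / 5 = 30/5 = 6
  x̄ = (5, 6),  deviation x̄ - mu_0 = (5, 6) - (8, 7) = (-3, -1).

Step 2 — sample covariance matrix, S[i,j] = (1/(n-1)) · Σ_k (x_{k,i} - mean_i) · (x_{k,j} - mean_j), divisor n-1 = 4:
  S[X_1,X_1] = ((3)·(3) + (-2)·(-2) + (1)·(1) + (2)·(2) + (-4)·(-4)) / 4 = 34/4 = 8.5
  S[X_1,X_2] = ((3)·(0) + (-2)·(-3) + (1)·(2) + (2)·(3) + (-4)·(-2)) / 4 = 22/4 = 5.5
  S[X_2,X_2] = ((0)·(0) + (-3)·(-3) + (2)·(2) + (3)·(3) + (-2)·(-2)) / 4 = 26/4 = 6.5
  S = [[8.5, 5.5],
 [5.5, 6.5]].

Step 3 — invert S. det(S) = 8.5·6.5 - (5.5)² = 25.
  S^{-1} = (1/det) · [[d, -b], [-b, a]] = [[0.26, -0.22],
 [-0.22, 0.34]].

Step 4 — quadratic form (x̄ - mu_0)^T · S^{-1} · (x̄ - mu_0):
  S^{-1} · (x̄ - mu_0) = (-0.56, 0.32),
  (x̄ - mu_0)^T · [...] = (-3)·(-0.56) + (-1)·(0.32) = 1.36.

Step 5 — scale by n: T² = 5 · 1.36 = 6.8.

T² ≈ 6.8


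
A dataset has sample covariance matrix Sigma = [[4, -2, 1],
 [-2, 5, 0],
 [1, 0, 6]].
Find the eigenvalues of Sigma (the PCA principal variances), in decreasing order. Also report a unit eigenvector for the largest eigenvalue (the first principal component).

Step 1 — characteristic polynomial p(λ) = det(λI - Sigma) = λ³ - tr·λ² + c_1·λ - det, where tr = trace, c_1 = sum of the principal 2×2 minors, det = det(Sigma):
  tr = 4 + 5 + 6 = 15,
  c_1 = (4·5 - (-2)²) + (4·6 - (1)²) + (5·6 - (0)²) = 16 + 23 + 30 = 69,
  det = 4·(5·6 - (0)²) - (-2)·((-2)·6 - (0)·(1)) + (1)·((-2)·(0) - 5·(1)) = 4·(30) - (-2)·(-12) + (1)·(-5) = 91.
  So p(λ) = λ³ - 15λ² + 69λ - 91.
Step 2 — look for an integer root (rational root theorem: any rational root is an integer divisor of 91). Testing λ = 7:
  p(7) = 343 - 735 + 483 - 91 = 0  ✓
  Dividing out (λ - 7): p(λ) = (λ - 7)(λ² - 8λ + 13).
Step 3 — remaining eigenvalues from the quadratic λ² - 8λ + 13 = 0:
  Δ = 8² - 4·13 = 64 - 52 = 12,  λ = (8 ± √12)/2 = (8 ± 3.4641)/2 ≈ 5.7321 or 2.2679.
  Sorted: λ_1 = 7,  λ_2 = 5.7321,  λ_3 = 2.2679  (check: sum = 15 = tr ✓).

Step 4 — unit eigenvector for λ_1 = 7: v spans the null space of (Sigma - λ_1 I), whose rows are
  r_1 = (-3, -2, 1),  r_2 = (-2, -2, 0),  r_3 = (1, 0, -1).
  v is orthogonal to every row, so take v ∝ r_1 × r_2 = ((-2)·(0) - (1)·(-2), (1)·(-2) - (-3)·(0), (-3)·(-2) - (-2)·(-2)) = (2, -2, 2).
  Rescale (divide by 2): u = (1, -1, 1).
  ||u|| = √((1)² + (-1)² + (1)²) = √(3) ≈ 1.7321,  v_1 = u/||u|| ≈ (0.5774, -0.5774, 0.5774) (||v_1|| = 1).

λ_1 = 7,  λ_2 = 5.7321,  λ_3 = 2.2679;  v_1 ≈ (0.5774, -0.5774, 0.5774)


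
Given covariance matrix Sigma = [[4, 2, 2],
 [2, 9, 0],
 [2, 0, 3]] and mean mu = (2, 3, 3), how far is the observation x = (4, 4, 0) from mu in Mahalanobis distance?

Step 1 — centre the observation: (x - mu) = (2, 1, -3).

Step 2 — invert Sigma (cofactor / det for 3×3, or solve directly):
  Sigma^{-1} = [[0.45, -0.1, -0.3],
 [-0.1, 0.1333, 0.0667],
 [-0.3, 0.0667, 0.5333]].

Step 3 — form the quadratic (x - mu)^T · Sigma^{-1} · (x - mu):
  Sigma^{-1} · (x - mu) = (1.7, -0.2667, -2.1333).
  (x - mu)^T · [Sigma^{-1} · (x - mu)] = (2)·(1.7) + (1)·(-0.2667) + (-3)·(-2.1333) = 9.5333.

Step 4 — take square root: d = √(9.5333) ≈ 3.0876.

d(x, mu) = √(9.5333) ≈ 3.0876


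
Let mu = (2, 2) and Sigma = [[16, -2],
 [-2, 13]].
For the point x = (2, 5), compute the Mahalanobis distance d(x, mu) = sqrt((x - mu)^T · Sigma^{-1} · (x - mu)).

Step 1 — centre the observation: (x - mu) = (0, 3).

Step 2 — invert Sigma. det(Sigma) = 16·13 - (-2)² = 204.
  Sigma^{-1} = (1/det) · [[d, -b], [-b, a]] = [[0.0637, 0.0098],
 [0.0098, 0.0784]].

Step 3 — form the quadratic (x - mu)^T · Sigma^{-1} · (x - mu):
  Sigma^{-1} · (x - mu) = (0.0294, 0.2353).
  (x - mu)^T · [Sigma^{-1} · (x - mu)] = (0)·(0.0294) + (3)·(0.2353) = 0.7059.

Step 4 — take square root: d = √(0.7059) ≈ 0.8402.

d(x, mu) = √(0.7059) ≈ 0.8402


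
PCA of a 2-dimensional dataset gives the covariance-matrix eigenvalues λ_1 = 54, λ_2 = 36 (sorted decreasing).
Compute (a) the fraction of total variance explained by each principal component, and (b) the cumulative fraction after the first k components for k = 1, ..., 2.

Step 1 — total variance = trace(Sigma) = Σ λ_i = 54 + 36 = 90.

Step 2 — fraction explained by component i = λ_i / Σ λ:
  PC1: 54/90 = 0.6
  PC2: 36/90 = 0.4

Step 3 — cumulative fraction after k components = (λ_1 + ... + λ_k) / Σ λ:
  k = 1: 54/90 = 0.6
  k = 2: (54 + 36)/90 = 90/90 = 1

Summary (fraction, with percent):

explained: PC1 0.6 (60%), PC2 0.4 (40%);  cumulative: 0.6, 1


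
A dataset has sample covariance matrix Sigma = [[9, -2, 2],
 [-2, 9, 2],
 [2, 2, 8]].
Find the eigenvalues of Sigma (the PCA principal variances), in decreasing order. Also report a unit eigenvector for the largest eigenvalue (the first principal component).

Step 1 — characteristic polynomial p(λ) = det(λI - Sigma) = λ³ - tr·λ² + c_1·λ - det, where tr = trace, c_1 = sum of the principal 2×2 minors, det = det(Sigma):
  tr = 9 + 9 + 8 = 26,
  c_1 = (9·9 - (-2)²) + (9·8 - (2)²) + (9·8 - (2)²) = 77 + 68 + 68 = 213,
  det = 9·(9·8 - (2)²) - (-2)·((-2)·8 - (2)·(2)) + (2)·((-2)·(2) - 9·(2)) = 9·(68) - (-2)·(-20) + (2)·(-22) = 528.
  So p(λ) = λ³ - 26λ² + 213λ - 528.
Step 2 — look for an integer root (rational root theorem: any rational root is an integer divisor of 528). Testing λ = 11:
  p(11) = 1331 - 3146 + 2343 - 528 = 0  ✓
  Dividing out (λ - 11): p(λ) = (λ - 11)(λ² - 15λ + 48).
Step 3 — remaining eigenvalues from the quadratic λ² - 15λ + 48 = 0:
  Δ = 15² - 4·48 = 225 - 192 = 33,  λ = (15 ± √33)/2 = (15 ± 5.7446)/2 ≈ 10.3723 or 4.6277.
  Sorted: λ_1 = 11,  λ_2 = 10.3723,  λ_3 = 4.6277  (check: sum = 26 = tr ✓).

Step 4 — unit eigenvector for λ_1 = 11: v spans the null space of (Sigma - λ_1 I), whose rows are
  r_1 = (-2, -2, 2),  r_2 = (-2, -2, 2),  r_3 = (2, 2, -3).
  v is orthogonal to every row, so take v ∝ r_1 × r_3 = ((-2)·(-3) - (2)·(2), (2)·(2) - (-2)·(-3), (-2)·(2) - (-2)·(2)) = (2, -2, 0).
  Rescale (divide by 2): u = (1, -1, 0).
  ||u|| = √((1)² + (-1)² + (0)²) = √(2) ≈ 1.4142,  v_1 = u/||u|| ≈ (0.7071, -0.7071, 0) (||v_1|| = 1).

λ_1 = 11,  λ_2 = 10.3723,  λ_3 = 4.6277;  v_1 ≈ (0.7071, -0.7071, 0)


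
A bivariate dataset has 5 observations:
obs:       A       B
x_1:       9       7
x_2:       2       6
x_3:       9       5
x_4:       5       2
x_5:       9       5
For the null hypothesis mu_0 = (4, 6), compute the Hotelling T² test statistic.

Step 1 — sample mean vector:
  mean(A) = (9 + 2 + 9 + 5 + 9) / 5 = 34/5 = 6.8
  mean(B) = (7 + 6 + 5 + 2 + 5) / 5 = 25/5 = 5
  x̄ = (6.8, 5),  deviation x̄ - mu_0 = (6.8, 5) - (4, 6) = (2.8, -1).

Step 2 — sample covariance matrix, S[i,j] = (1/(n-1)) · Σ_k (x_{k,i} - mean_i) · (x_{k,j} - mean_j), divisor n-1 = 4:
  S[A,A] = ((2.2)·(2.2) + (-4.8)·(-4.8) + (2.2)·(2.2) + (-1.8)·(-1.8) + (2.2)·(2.2)) / 4 = 40.8/4 = 10.2
  S[A,B] = ((2.2)·(2) + (-4.8)·(1) + (2.2)·(0) + (-1.8)·(-3) + (2.2)·(0)) / 4 = 5/4 = 1.25
  S[B,B] = ((2)·(2) + (1)·(1) + (0)·(0) + (-3)·(-3) + (0)·(0)) / 4 = 14/4 = 3.5
  S = [[10.2, 1.25],
 [1.25, 3.5]].

Step 3 — invert S. det(S) = 10.2·3.5 - (1.25)² = 34.1375.
  S^{-1} = (1/det) · [[d, -b], [-b, a]] = [[0.1025, -0.0366],
 [-0.0366, 0.2988]].

Step 4 — quadratic form (x̄ - mu_0)^T · S^{-1} · (x̄ - mu_0):
  S^{-1} · (x̄ - mu_0) = (0.3237, -0.4013),
  (x̄ - mu_0)^T · [...] = (2.8)·(0.3237) + (-1)·(-0.4013) = 1.3077.

Step 5 — scale by n: T² = 5 · 1.3077 = 6.5383.

T² ≈ 6.5383


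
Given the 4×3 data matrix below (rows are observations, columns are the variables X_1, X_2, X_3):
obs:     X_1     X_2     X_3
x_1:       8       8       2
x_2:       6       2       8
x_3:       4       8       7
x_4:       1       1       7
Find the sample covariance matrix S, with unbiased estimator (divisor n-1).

Step 1 — column means:
  mean(X_1) = (8 + 6 + 4 + 1) / 4 = 19/4 = 4.75
  mean(X_2) = (8 + 2 + 8 + 1) / 4 = 19/4 = 4.75
  mean(X_3) = (2 + 8 + 7 + 7) / 4 = 24/4 = 6

Step 2 — sample covariance S[i,j] = (1/(n-1)) · Σ_k (x_{k,i} - mean_i) · (x_{k,j} - mean_j), with n-1 = 3.
  S[X_1,X_1] = ((3.25)·(3.25) + (1.25)·(1.25) + (-0.75)·(-0.75) + (-3.75)·(-3.75)) / 3 = 26.75/3 = 8.9167
  S[X_1,X_2] = ((3.25)·(3.25) + (1.25)·(-2.75) + (-0.75)·(3.25) + (-3.75)·(-3.75)) / 3 = 18.75/3 = 6.25
  S[X_1,X_3] = ((3.25)·(-4) + (1.25)·(2) + (-0.75)·(1) + (-3.75)·(1)) / 3 = -15/3 = -5
  S[X_2,X_2] = ((3.25)·(3.25) + (-2.75)·(-2.75) + (3.25)·(3.25) + (-3.75)·(-3.75)) / 3 = 42.75/3 = 14.25
  S[X_2,X_3] = ((3.25)·(-4) + (-2.75)·(2) + (3.25)·(1) + (-3.75)·(1)) / 3 = -19/3 = -6.3333
  S[X_3,X_3] = ((-4)·(-4) + (2)·(2) + (1)·(1) + (1)·(1)) / 3 = 22/3 = 7.3333

S is symmetric (S[j,i] = S[i,j]). Assembling:

S = [[8.9167, 6.25, -5],
 [6.25, 14.25, -6.3333],
 [-5, -6.3333, 7.3333]]
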